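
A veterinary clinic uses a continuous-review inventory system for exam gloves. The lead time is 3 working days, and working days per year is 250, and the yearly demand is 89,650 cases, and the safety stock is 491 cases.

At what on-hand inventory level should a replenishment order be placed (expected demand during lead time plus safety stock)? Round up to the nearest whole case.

Daily demand d = 89,650 / 250 = 358.600 cases/day
Demand during lead time = 358.600 × 3 = 1,075.80
Reorder point = 1,075.80 + 491 = 1,566.80 → round up

1,567 cases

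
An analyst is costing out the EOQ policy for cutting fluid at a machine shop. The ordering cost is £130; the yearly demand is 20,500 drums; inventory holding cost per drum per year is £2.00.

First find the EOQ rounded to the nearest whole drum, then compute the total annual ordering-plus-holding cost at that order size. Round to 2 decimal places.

2DS/H = 2·20,500·130/2 = 2,665,000.00
EOQ = √2,665,000.00 ≈ 1,632.48 → Q = 1,632 drums
Orders/yr = 20,500/1,632 = 12.561; ordering cost = 12.561 × £130 = £1,632.97
Average inventory = 1,632/2 = 816; holding cost = 816 × £2 = £1,632.00
Total = £1,632.97 + £1,632.00 = £3,264.97

£3,264.97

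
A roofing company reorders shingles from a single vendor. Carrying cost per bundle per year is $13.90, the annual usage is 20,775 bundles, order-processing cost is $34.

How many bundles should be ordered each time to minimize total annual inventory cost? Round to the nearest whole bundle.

319 bundles

Optimal lot size Q* = (2 × 20,775 × $34 / $13.9)^½ ≈ 318.80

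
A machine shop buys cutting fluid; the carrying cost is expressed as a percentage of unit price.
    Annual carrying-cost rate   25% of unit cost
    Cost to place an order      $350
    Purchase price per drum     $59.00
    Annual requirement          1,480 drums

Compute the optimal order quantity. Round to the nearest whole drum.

265 drums

H = i·C = 0.25 × $59 = $14.7500 per drum-year
Optimal lot size Q* = (2 × 1,480 × $350 / $14.75)^½ ≈ 265.02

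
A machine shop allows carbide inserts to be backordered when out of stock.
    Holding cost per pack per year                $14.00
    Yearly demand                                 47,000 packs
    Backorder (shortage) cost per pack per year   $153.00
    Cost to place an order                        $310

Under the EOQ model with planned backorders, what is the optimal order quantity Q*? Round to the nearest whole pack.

Q* = √(2DS/H) · √((H + b)/b)
   = √(2 × 47,000 × 310 / 14) · √((14 + 153) / 153)
   = 1,442.716 × 1.0448 ≈ 1,507.28

1,507 packs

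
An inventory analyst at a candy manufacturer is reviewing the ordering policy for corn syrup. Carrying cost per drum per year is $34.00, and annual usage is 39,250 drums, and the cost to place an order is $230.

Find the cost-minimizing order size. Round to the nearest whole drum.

Q* = √(2·D·S / H) = √(2·39,250·230 / 34) = √531,029.4 ≈ 728.72

729 drums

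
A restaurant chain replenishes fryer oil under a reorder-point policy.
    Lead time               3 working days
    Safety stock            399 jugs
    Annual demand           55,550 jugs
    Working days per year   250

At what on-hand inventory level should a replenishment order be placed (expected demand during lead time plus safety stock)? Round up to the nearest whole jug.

Daily demand d = 55,550 / 250 = 222.200 jugs/day
Demand during lead time = 222.200 × 3 = 666.60
Reorder point = 666.60 + 399 = 1,065.60 → round up

1,066 jugs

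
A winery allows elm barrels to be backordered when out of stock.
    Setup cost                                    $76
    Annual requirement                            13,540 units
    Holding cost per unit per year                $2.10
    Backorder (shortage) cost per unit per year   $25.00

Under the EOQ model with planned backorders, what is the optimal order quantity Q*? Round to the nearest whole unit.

1,031 units

Basic EOQ = √(2·13,540·76/2.1) = 989.969
Backorder adjustment √((H+b)/b) = √((2.1+25)/25) = 1.0412
Q* = 989.969 × 1.0412 ≈ 1,030.71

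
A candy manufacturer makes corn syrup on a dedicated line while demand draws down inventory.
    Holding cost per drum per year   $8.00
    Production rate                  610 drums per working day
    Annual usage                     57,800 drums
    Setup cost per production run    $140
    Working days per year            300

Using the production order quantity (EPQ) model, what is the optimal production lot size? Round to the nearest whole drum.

1,720 drums

d = 57,800/300 = 192.6667 drums/day;  effective holding cost H(1 − d/p) = 8·(1 − 192.6667/610) = 5.47322
Q* = √(2DS / H_eff) = √(2·57,800·140 / 5.47322) ≈ 1,719.58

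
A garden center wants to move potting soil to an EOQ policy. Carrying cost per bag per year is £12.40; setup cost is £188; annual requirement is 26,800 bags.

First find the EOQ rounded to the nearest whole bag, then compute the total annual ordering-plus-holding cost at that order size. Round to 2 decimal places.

£11,178.21

Optimal lot size Q* = (2 × 26,800 × £188 / £12.4)^½ ≈ 901.47 → Q = 901 bags
Orders/yr = 26,800/901 = 29.745; ordering cost = 29.745 × £188 = £5,592.01
Average inventory = 901/2 = 450.5; holding cost = 450.5 × £12.4 = £5,586.20
Total = £5,592.01 + £5,586.20 = £11,178.21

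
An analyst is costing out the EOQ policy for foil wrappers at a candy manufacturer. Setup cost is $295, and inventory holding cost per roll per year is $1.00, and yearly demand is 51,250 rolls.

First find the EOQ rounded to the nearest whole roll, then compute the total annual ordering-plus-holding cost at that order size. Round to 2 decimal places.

2DS/H = 2·51,250·295/1 = 30,237,500.00
EOQ = √30,237,500.00 ≈ 5,498.86 → Q = 5,499 rolls
Annual ordering cost = (D/Q)·S = (51,250/5,499) × 295 = $2,749.36
Annual holding cost  = (Q/2)·H = (5,499/2) × 1 = $2,749.50
Total = $2,749.36 + $2,749.50 = $5,498.86

$5,498.86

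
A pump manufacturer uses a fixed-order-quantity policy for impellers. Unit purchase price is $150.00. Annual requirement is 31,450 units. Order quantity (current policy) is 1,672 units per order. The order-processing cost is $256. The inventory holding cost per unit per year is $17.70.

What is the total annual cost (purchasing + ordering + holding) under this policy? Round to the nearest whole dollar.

$4,737,113

Annual ordering cost = (D/Q)·S = (31,450/1,672) × 256 = $4,815.31
Annual holding cost  = (Q/2)·H = (1,672/2) × 17.7 = $14,797.20
Purchase cost = D·C = 31,450 × 150 = $4,717,500.00
Total = $4,815.31 + $14,797.20 + $4,717,500.00 = $4,737,112.51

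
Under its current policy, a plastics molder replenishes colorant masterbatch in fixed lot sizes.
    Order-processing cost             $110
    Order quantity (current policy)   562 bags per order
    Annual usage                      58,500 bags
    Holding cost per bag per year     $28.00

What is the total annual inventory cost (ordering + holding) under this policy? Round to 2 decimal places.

Annual ordering cost = (D/Q)·S = (58,500/562) × 110 = $11,450.18
Annual holding cost  = (Q/2)·H = (562/2) × 28 = $7,868.00
Total = $11,450.18 + $7,868.00 = $19,318.18

$19,318.18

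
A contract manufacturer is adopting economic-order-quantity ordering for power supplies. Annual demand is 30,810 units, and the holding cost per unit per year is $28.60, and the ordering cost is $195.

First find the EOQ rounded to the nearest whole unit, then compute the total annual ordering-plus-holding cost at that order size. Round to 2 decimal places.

$18,537.93

Q* = √(2·D·S / H) = √(2·30,810·195 / 28.6) = √420,136.4 ≈ 648.18 → Q = 648 units
Annual ordering cost = (D/Q)·S = (30,810/648) × 195 = $9,271.53
Annual holding cost  = (Q/2)·H = (648/2) × 28.6 = $9,266.40
Total = $9,271.53 + $9,266.40 = $18,537.93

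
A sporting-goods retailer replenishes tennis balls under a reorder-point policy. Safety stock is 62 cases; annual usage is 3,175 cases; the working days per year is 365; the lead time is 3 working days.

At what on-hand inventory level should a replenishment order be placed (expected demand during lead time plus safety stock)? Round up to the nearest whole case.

Daily demand d = 3,175 / 365 = 8.699 cases/day
Demand during lead time = 8.699 × 3 = 26.10
Reorder point = 26.10 + 62 = 88.10 → round up

89 cases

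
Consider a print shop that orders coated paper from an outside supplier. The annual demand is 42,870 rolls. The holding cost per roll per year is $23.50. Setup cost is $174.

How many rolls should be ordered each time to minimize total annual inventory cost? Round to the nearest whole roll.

797 rolls

EOQ = √(2DS/H) = √(2 × 42,870 × 174 / 23.5)
    = √(634,840.85) ≈ 796.77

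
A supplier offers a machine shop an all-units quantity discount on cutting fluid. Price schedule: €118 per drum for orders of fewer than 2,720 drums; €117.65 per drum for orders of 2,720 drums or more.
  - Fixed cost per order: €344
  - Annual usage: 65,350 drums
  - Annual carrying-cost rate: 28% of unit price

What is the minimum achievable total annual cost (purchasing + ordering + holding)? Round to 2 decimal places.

H₁ = 28%×€118 = €33.0400;  H₂ = 28%×€117.65 = €32.9420
EOQ₁ = √(2×65,350×344/33.0400) = 1,166.53  (< 2,720, feasible at tier 1)
EOQ₂ = √(2×65,350×344/32.9420) = 1,168.27  (< 2,720 → use Q = 2,720 at tier-2 price)
TC(tier 1 (EOQ₁), Q≈1,166.5) = €7,749,842.25
TC(tier 2, Q≈2,720.0) = €7,741,493.47
Minimum at tier 2: €7,741,493.47

€7,741,493.47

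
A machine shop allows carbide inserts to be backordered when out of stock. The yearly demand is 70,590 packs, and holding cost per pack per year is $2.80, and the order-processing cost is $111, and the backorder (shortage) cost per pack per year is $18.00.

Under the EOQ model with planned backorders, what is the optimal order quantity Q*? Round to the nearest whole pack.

Basic EOQ = √(2·70,590·111/2.8) = 2,365.751
Backorder adjustment √((H+b)/b) = √((2.8+18)/18) = 1.0750
Q* = 2,365.751 × 1.0750 ≈ 2,543.11

2,543 packs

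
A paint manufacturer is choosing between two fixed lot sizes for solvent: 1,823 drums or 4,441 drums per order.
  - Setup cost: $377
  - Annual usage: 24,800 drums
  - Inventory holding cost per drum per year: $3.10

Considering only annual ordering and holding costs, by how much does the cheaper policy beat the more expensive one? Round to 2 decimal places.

TC(Q) = (D/Q)S + (Q/2)H
TC(1,823) = (24,800/1,823)×377 + (1,823/2)×3.1 = $7,954.34
TC(4,441) = (24,800/4,441)×377 + (4,441/2)×3.1 = $8,988.84
Lots of 1,823 are cheaper by $1,034.50.

$1,034.50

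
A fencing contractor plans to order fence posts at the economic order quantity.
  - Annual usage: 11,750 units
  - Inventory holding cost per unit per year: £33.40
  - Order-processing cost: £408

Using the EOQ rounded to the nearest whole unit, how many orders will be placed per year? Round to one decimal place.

21.9 orders per year

Q* = √(2·D·S / H) = √(2·11,750·408 / 33.4) = √287,065.9 ≈ 535.79 → Q = 536
Orders per year = D/Q = 11,750 / 536 = 21.922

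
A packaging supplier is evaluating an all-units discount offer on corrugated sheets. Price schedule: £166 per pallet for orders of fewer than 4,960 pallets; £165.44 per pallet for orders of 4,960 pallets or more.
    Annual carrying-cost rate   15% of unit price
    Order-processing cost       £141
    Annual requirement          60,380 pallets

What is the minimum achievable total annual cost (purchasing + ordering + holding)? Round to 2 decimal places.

H₁ = 15%×£166 = £24.9000;  H₂ = 15%×£165.44 = £24.8160
EOQ₁ = √(2×60,380×141/24.9000) = 826.94  (< 4,960, feasible at tier 1)
EOQ₂ = √(2×60,380×141/24.8160) = 828.33  (< 4,960 → use Q = 4,960 at tier-2 price)
TC(tier 1 (EOQ₁), Q≈826.9) = £10,043,670.68
TC(tier 2, Q≈4,960.0) = £10,052,527.33
Minimum at tier 1 (EOQ₁): £10,043,670.68

£10,043,670.68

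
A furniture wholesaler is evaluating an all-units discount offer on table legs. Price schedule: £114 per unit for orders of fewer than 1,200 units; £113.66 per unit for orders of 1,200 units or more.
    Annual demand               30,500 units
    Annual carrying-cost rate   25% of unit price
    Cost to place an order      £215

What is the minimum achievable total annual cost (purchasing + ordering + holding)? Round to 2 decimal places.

H₁ = 25%×£114 = £28.5000;  H₂ = 25%×£113.66 = £28.4150
EOQ₁ = √(2×30,500×215/28.5000) = 678.36  (< 1,200, feasible at tier 1)
EOQ₂ = √(2×30,500×215/28.4150) = 679.38  (< 1,200 → use Q = 1,200 at tier-2 price)
TC(tier 1 (EOQ₁), Q≈678.4) = £3,496,333.33
TC(tier 2, Q≈1,200.0) = £3,489,143.58
Minimum at tier 2: £3,489,143.58

£3,489,143.58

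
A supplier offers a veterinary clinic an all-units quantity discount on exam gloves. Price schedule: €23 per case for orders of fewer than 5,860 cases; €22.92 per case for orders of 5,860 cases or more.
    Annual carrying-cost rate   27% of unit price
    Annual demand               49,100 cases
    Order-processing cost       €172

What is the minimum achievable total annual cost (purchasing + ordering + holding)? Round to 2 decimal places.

€1,139,541.55

H₁ = 27%×€23 = €6.2100;  H₂ = 27%×€22.92 = €6.1884
EOQ₁ = √(2×49,100×172/6.2100) = 1,649.20  (< 5,860, feasible at tier 1)
EOQ₂ = √(2×49,100×172/6.1884) = 1,652.08  (< 5,860 → use Q = 5,860 at tier-2 price)
TC(tier 1 (EOQ₁), Q≈1,649.2) = €1,139,541.55
TC(tier 2, Q≈5,860.0) = €1,144,945.17
Minimum at tier 1 (EOQ₁): €1,139,541.55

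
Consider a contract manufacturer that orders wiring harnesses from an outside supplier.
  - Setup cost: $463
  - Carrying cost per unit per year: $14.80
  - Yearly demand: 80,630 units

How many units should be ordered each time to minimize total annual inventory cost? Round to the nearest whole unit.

2DS/H = 2·80,630·463/14.8 = 5,044,822.97
EOQ = √5,044,822.97 ≈ 2,246.07

2,246 units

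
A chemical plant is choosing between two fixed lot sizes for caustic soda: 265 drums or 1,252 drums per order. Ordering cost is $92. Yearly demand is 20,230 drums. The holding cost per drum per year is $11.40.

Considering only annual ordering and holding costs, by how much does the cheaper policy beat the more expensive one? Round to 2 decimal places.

$89.20

Annual cost at Q: ordering D·S/Q plus holding Q·H/2.
TC(265) = (20,230/265)×92 + (265/2)×11.4 = $8,533.75
TC(1,252) = (20,230/1,252)×92 + (1,252/2)×11.4 = $8,622.95
Cheaper: Q = 265.  Difference = $89.20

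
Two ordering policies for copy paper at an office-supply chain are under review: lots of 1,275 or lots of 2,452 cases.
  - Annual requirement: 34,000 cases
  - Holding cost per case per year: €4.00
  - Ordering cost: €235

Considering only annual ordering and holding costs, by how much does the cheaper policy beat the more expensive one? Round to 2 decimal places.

€654.10

For each Q, cost = (D/Q)·S + (Q/2)·H.
TC(1,275) = (34,000/1,275)×235 + (1,275/2)×4 = €8,816.67
TC(2,452) = (34,000/2,452)×235 + (2,452/2)×4 = €8,162.56
|ΔTC| = |€8,816.67 − €8,162.56| = €654.10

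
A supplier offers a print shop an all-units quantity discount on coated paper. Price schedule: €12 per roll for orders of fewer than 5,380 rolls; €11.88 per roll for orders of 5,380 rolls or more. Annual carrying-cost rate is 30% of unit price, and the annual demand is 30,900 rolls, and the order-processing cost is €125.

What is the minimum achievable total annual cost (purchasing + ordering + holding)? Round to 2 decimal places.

€376,073.52

H₁ = 30%×€12 = €3.6000;  H₂ = 30%×€11.88 = €3.5640
EOQ₁ = √(2×30,900×125/3.6000) = 1,464.87  (< 5,380, feasible at tier 1)
EOQ₂ = √(2×30,900×125/3.5640) = 1,472.25  (< 5,380 → use Q = 5,380 at tier-2 price)
TC(tier 1 (EOQ₁), Q≈1,464.9) = €376,073.52
TC(tier 2, Q≈5,380.0) = €377,397.10
Minimum at tier 1 (EOQ₁): €376,073.52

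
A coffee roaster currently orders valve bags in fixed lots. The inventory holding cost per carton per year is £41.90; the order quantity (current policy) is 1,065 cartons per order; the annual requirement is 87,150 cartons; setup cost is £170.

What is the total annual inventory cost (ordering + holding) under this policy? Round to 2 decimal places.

Orders/yr = 87,150/1,065 = 81.831; ordering cost = 81.831 × £170 = £13,911.27
Average inventory = 1,065/2 = 532.5; holding cost = 532.5 × £41.9 = £22,311.75
Total = £13,911.27 + £22,311.75 = £36,223.02

£36,223.02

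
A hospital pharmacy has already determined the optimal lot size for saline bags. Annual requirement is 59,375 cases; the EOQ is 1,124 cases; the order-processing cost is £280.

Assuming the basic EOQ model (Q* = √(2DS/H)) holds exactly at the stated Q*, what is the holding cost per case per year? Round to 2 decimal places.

EOQ relation: Q² = 2DS/H, so rearrange for the unknown.
H = 2DS / Q² = 2 × 59,375 × 280 / 1,124² = 26.3184

£26.32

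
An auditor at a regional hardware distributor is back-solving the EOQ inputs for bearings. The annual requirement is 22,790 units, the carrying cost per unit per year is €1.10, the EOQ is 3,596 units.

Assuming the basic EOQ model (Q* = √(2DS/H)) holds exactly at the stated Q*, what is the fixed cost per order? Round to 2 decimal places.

Since Q* = (2DS/H)^½, squaring gives Q*²·H = 2DS.
S = Q²H / (2D) = 3,596² × 1.1 / (2 × 22,790) = 312.0741

€312.07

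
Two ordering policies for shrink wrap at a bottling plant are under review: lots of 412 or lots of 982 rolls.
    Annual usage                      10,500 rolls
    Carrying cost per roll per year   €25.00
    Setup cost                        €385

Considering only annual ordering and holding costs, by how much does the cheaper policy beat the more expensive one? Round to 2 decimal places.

€1,429.71

TC(Q) = (D/Q)S + (Q/2)H
TC(412) = (10,500/412)×385 + (412/2)×25 = €14,961.89
TC(982) = (10,500/982)×385 + (982/2)×25 = €16,391.60
|ΔTC| = |€14,961.89 − €16,391.60| = €1,429.71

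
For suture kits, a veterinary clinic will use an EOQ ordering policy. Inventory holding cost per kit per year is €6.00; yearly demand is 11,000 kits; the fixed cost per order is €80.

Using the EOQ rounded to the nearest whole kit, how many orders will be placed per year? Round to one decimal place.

20.3 orders per year

EOQ = √(2DS/H) = √(2 × 11,000 × 80 / 6)
    = √(293,333.33) ≈ 541.60 → Q = 542
Orders per year = D/Q = 11,000 / 542 = 20.295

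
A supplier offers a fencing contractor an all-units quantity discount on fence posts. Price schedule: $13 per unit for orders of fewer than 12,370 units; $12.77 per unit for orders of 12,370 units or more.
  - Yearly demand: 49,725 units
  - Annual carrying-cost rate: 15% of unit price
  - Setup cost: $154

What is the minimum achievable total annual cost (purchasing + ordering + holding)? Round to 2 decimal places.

$647,454.67

H₁ = 15%×$13 = $1.9500;  H₂ = 15%×$12.77 = $1.9155
EOQ₁ = √(2×49,725×154/1.9500) = 2,802.50  (< 12,370, feasible at tier 1)
EOQ₂ = √(2×49,725×154/1.9155) = 2,827.62  (< 12,370 → use Q = 12,370 at tier-2 price)
TC(tier 1 (EOQ₁), Q≈2,802.5) = $651,889.87
TC(tier 2, Q≈12,370.0) = $647,454.67
Minimum at tier 2: $647,454.67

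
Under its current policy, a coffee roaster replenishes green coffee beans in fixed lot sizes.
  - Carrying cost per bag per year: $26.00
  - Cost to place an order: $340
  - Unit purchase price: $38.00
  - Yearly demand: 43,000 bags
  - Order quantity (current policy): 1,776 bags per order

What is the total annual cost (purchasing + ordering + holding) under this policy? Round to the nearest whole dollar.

Orders/yr = 43,000/1,776 = 24.212; ordering cost = 24.212 × $340 = $8,231.98
Average inventory = 1,776/2 = 888; holding cost = 888 × $26 = $23,088.00
Purchase cost = D·C = 43,000 × 38 = $1,634,000.00
Total = $8,231.98 + $23,088.00 + $1,634,000.00 = $1,665,319.98

$1,665,320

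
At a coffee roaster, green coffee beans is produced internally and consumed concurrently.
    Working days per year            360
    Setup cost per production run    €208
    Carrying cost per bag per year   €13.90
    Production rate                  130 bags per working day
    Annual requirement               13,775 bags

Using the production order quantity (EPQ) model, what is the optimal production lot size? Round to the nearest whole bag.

764 bags

Daily demand d = 13,775/360 = 38.264; p = 130; 1 − d/p = 0.70566
EPQ = √(2DS / (H(1 − d/p)))
    = √(2 × 13,775 × 208 / (13.9 × 0.70566)) ≈ 764.34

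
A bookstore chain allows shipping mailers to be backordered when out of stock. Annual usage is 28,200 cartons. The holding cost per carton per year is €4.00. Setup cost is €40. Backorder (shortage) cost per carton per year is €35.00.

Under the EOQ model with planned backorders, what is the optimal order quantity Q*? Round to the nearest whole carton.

793 cartons

Q* = √(2DS/H) · √((H + b)/b)
   = √(2 × 28,200 × 40 / 4) · √((4 + 35) / 35)
   = 750.999 × 1.0556 ≈ 792.75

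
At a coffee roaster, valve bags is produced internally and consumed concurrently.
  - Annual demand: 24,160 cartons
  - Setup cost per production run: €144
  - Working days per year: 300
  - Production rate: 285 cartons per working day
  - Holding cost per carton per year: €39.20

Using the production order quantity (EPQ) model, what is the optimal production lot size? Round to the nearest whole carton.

d = 24,160/300 = 80.5333 cartons/day;  effective holding cost H(1 − d/p) = 39.2·(1 − 80.5333/285) = 28.12313
Q* = √(2DS / H_eff) = √(2·24,160·144 / 28.12313) ≈ 497.41

497 cartons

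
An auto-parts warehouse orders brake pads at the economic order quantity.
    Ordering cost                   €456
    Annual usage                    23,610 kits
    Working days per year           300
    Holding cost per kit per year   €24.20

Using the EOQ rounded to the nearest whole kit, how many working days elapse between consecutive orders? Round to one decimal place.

12.0 days

2DS/H = 2·23,610·456/24.2 = 889,765.29
EOQ = √889,765.29 ≈ 943.27 → Q = 943 kits
T = Q/D × 300 days = 943/23,610 × 300 = 11.982 days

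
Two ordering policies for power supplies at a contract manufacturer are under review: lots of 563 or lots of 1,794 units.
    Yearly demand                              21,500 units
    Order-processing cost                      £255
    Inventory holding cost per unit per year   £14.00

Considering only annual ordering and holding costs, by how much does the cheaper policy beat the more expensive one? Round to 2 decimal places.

TC(Q) = (D/Q)S + (Q/2)H
TC(563) = (21,500/563)×255 + (563/2)×14 = £13,679.01
TC(1,794) = (21,500/1,794)×255 + (1,794/2)×14 = £15,614.02
Lots of 563 are cheaper by £1,935.01.

£1,935.01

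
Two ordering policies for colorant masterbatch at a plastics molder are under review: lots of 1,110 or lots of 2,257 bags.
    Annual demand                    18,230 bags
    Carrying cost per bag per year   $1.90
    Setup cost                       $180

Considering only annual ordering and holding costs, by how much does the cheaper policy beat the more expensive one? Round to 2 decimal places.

Annual cost at Q: ordering D·S/Q plus holding Q·H/2.
TC(1,110) = (18,230/1,110)×180 + (1,110/2)×1.9 = $4,010.72
TC(2,257) = (18,230/2,257)×180 + (2,257/2)×1.9 = $3,598.03
Lots of 2,257 are cheaper by $412.69.

$412.69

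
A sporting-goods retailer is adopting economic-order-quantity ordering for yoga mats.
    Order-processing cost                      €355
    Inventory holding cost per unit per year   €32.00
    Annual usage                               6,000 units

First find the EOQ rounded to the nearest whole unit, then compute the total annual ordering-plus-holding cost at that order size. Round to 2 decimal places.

Q* = √(2·D·S / H) = √(2·6,000·355 / 32) = √133,125.0 ≈ 364.86 → Q = 365 units
Ordering: D/Q × S = 6,000/365 × €355 = €5,835.62
Holding:  Q/2 × H = 365/2 × €32 = €5,840.00
Total = €5,835.62 + €5,840.00 = €11,675.62

€11,675.62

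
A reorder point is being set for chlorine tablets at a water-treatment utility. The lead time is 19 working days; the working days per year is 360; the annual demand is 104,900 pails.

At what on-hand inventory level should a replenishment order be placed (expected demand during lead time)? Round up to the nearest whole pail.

Daily demand d = 104,900 / 360 = 291.389 pails/day
Demand during lead time = 291.389 × 19 = 5,536.39
Reorder point = 5,536.39 → round up

5,537 pails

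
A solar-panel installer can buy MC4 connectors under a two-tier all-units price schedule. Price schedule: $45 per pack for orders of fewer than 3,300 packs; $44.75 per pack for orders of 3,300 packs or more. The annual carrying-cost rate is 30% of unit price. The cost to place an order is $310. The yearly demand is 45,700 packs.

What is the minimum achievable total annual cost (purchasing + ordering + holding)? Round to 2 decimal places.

H₁ = 30%×$45 = $13.5000;  H₂ = 30%×$44.75 = $13.4250
EOQ₁ = √(2×45,700×310/13.5000) = 1,448.73  (< 3,300, feasible at tier 1)
EOQ₂ = √(2×45,700×310/13.4250) = 1,452.77  (< 3,300 → use Q = 3,300 at tier-2 price)
TC(tier 1 (EOQ₁), Q≈1,448.7) = $2,076,057.84
TC(tier 2, Q≈3,300.0) = $2,071,519.28
Minimum at tier 2: $2,071,519.28

$2,071,519.28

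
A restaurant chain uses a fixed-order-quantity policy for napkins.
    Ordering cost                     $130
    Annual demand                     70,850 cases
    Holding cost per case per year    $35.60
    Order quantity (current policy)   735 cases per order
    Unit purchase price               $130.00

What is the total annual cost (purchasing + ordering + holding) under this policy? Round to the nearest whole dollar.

Annual ordering cost = (D/Q)·S = (70,850/735) × 130 = $12,531.29
Annual holding cost  = (Q/2)·H = (735/2) × 35.6 = $13,083.00
Purchase cost = D·C = 70,850 × 130 = $9,210,500.00
Total = $12,531.29 + $13,083.00 + $9,210,500.00 = $9,236,114.29

$9,236,114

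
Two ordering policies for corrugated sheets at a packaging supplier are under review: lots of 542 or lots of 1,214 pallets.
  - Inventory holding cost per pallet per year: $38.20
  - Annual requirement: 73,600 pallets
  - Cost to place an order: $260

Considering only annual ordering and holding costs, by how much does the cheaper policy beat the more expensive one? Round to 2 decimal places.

TC(Q) = (D/Q)S + (Q/2)H
TC(542) = (73,600/542)×260 + (542/2)×38.2 = $45,658.47
TC(1,214) = (73,600/1,214)×260 + (1,214/2)×38.2 = $38,950.17
Cheaper: Q = 1,214.  Difference = $6,708.31

$6,708.31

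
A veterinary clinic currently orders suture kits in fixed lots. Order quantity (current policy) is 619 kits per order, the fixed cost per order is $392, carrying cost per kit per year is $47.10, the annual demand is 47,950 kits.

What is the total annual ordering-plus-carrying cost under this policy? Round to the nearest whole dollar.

Orders/yr = 47,950/619 = 77.464; ordering cost = 77.464 × $392 = $30,365.75
Average inventory = 619/2 = 309.5; holding cost = 309.5 × $47.1 = $14,577.45
Total = $30,365.75 + $14,577.45 = $44,943.20

$44,943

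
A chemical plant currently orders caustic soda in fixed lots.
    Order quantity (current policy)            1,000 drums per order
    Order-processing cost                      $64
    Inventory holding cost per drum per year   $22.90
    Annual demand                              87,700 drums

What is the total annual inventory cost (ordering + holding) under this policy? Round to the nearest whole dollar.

Orders/yr = 87,700/1,000 = 87.700; ordering cost = 87.700 × $64 = $5,612.80
Average inventory = 1,000/2 = 500; holding cost = 500 × $22.9 = $11,450.00
Total = $5,612.80 + $11,450.00 = $17,062.80

$17,063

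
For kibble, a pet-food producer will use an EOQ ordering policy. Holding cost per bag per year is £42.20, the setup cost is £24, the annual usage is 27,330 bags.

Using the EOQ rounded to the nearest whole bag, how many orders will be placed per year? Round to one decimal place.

155.3 orders per year

2DS/H = 2·27,330·24/42.2 = 31,086.26
EOQ = √31,086.26 ≈ 176.31 → Q = 176
N = D/Q = 27,330/176 ≈ 155.284 orders/yr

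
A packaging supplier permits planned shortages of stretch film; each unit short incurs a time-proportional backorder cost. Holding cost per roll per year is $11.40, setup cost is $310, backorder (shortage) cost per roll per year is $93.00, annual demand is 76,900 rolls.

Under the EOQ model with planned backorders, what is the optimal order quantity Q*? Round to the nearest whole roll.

2,167 rolls

Basic EOQ = √(2·76,900·310/11.4) = 2,045.063
Backorder adjustment √((H+b)/b) = √((11.4+93)/93) = 1.0595
Q* = 2,045.063 × 1.0595 ≈ 2,166.78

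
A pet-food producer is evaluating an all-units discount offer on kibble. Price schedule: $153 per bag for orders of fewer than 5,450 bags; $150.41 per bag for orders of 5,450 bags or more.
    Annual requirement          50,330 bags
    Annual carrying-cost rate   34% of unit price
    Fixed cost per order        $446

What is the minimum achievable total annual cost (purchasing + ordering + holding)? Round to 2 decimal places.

H₁ = 34%×$153 = $52.0200;  H₂ = 34%×$150.41 = $51.1394
EOQ₁ = √(2×50,330×446/52.0200) = 928.99  (< 5,450, feasible at tier 1)
EOQ₂ = √(2×50,330×446/51.1394) = 936.95  (< 5,450 → use Q = 5,450 at tier-2 price)
TC(tier 1 (EOQ₁), Q≈929.0) = $7,748,816.02
TC(tier 2, Q≈5,450.0) = $7,713,608.91
Minimum at tier 2: $7,713,608.91

$7,713,608.91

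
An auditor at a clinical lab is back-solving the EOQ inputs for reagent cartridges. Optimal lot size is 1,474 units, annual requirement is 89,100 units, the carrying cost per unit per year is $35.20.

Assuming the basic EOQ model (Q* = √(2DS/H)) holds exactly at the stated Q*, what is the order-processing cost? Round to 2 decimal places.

Since Q* = (2DS/H)^½, squaring gives Q*²·H = 2DS.
S = Q²H / (2D) = 1,474² × 35.2 / (2 × 89,100) = 429.1706

$429.17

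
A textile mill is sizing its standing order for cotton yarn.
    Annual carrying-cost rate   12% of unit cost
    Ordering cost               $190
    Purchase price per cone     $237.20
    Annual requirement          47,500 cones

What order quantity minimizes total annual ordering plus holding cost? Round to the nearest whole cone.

Holding cost per cone per year: H = 12% × $237.2 = $28.4640
2DS/H = 2·47,500·190/28.464 = 634,134.35
EOQ = √634,134.35 ≈ 796.33

796 cones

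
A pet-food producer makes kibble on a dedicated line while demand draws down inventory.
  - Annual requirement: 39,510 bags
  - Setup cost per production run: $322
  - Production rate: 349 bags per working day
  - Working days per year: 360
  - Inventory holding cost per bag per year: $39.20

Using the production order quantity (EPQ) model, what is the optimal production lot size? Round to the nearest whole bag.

d = 39,510/360 = 109.7500 bags/day;  effective holding cost H(1 − d/p) = 39.2·(1 − 109.7500/349) = 26.87278
Q* = √(2DS / H_eff) = √(2·39,510·322 / 26.87278) ≈ 973.06

973 bags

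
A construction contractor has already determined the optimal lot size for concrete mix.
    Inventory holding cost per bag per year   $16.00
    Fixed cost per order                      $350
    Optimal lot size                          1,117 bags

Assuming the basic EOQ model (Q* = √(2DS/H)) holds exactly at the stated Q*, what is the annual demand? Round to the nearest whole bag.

28,519 bags per year

From Q* = √(2DS/H) ⇒ Q*² = 2DS/H.
D = Q²H / (2S) = 1,117² × 16 / (2 × 350) = 28,518.61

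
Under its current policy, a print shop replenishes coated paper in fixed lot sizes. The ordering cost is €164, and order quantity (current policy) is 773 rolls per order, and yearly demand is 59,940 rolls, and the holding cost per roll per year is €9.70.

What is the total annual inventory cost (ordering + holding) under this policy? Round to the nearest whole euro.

€16,466

Annual ordering cost = (D/Q)·S = (59,940/773) × 164 = €12,716.90
Annual holding cost  = (Q/2)·H = (773/2) × 9.7 = €3,749.05
Total = €12,716.90 + €3,749.05 = €16,465.95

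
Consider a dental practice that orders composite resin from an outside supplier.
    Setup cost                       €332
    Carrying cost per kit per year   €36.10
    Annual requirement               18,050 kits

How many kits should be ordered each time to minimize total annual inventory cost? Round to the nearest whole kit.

2DS/H = 2·18,050·332/36.1 = 332,000.00
EOQ = √332,000.00 ≈ 576.19

576 kits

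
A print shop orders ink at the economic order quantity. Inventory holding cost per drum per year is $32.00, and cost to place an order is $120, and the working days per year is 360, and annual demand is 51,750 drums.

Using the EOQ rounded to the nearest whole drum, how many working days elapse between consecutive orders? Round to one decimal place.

4.3 days

EOQ = √(2DS/H) = √(2 × 51,750 × 120 / 32)
    = √(388,125.00) ≈ 623.00 → Q = 623 drums
Cycle time = (working days × Q)/D = (360 × 623) / 51,750 = 4.334 days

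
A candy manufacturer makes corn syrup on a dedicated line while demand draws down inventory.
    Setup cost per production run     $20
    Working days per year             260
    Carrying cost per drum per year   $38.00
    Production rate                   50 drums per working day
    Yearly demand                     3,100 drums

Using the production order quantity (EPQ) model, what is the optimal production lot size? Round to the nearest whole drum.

65 drums

d = 3,100/260 = 11.9231 drums/day;  effective holding cost H(1 − d/p) = 38·(1 − 11.9231/50) = 28.93846
Q* = √(2DS / H_eff) = √(2·3,100·20 / 28.93846) ≈ 65.46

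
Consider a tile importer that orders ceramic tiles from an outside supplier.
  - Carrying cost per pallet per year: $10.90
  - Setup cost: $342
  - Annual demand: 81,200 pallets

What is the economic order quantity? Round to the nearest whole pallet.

2,257 pallets

Optimal lot size Q* = (2 × 81,200 × $342 / $10.9)^½ ≈ 2,257.32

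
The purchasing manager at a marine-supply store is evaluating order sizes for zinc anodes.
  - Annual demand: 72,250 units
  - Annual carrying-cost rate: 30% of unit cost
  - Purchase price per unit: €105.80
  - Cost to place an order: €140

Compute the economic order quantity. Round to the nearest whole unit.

Carrying cost H = €105.8 × 30% = €31.7400/unit/yr
Q* = √(2·D·S / H) = √(2·72,250·140 / 31.74) = √637,366.1 ≈ 798.35

798 units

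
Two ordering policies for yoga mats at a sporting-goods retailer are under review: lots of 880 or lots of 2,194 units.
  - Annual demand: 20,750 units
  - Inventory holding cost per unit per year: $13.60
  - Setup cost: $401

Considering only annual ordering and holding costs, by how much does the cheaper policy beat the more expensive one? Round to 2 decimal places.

For each Q, cost = (D/Q)·S + (Q/2)·H.
TC(880) = (20,750/880)×401 + (880/2)×13.6 = $15,439.40
TC(2,194) = (20,750/2,194)×401 + (2,194/2)×13.6 = $18,711.70
|ΔTC| = |$15,439.40 − $18,711.70| = $3,272.30

$3,272.30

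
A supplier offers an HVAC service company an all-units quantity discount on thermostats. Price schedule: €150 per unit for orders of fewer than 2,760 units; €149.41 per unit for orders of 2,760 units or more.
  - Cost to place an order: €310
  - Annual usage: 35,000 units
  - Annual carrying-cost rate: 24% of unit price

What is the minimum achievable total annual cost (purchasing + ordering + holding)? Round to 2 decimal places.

H₁ = 24%×€150 = €36.0000;  H₂ = 24%×€149.41 = €35.8584
EOQ₁ = √(2×35,000×310/36.0000) = 776.39  (< 2,760, feasible at tier 1)
EOQ₂ = √(2×35,000×310/35.8584) = 777.92  (< 2,760 → use Q = 2,760 at tier-2 price)
TC(tier 1 (EOQ₁), Q≈776.4) = €5,277,949.96
TC(tier 2, Q≈2,760.0) = €5,282,765.75
Minimum at tier 1 (EOQ₁): €5,277,949.96

€5,277,949.96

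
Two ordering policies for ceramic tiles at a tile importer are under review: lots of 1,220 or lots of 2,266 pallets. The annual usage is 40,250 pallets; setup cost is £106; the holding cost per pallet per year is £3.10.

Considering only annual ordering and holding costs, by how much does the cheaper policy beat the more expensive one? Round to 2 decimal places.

Annual cost at Q: ordering D·S/Q plus holding Q·H/2.
TC(1,220) = (40,250/1,220)×106 + (1,220/2)×3.1 = £5,388.13
TC(2,266) = (40,250/2,266)×106 + (2,266/2)×3.1 = £5,395.13
Lots of 1,220 are cheaper by £7.00.

£7.00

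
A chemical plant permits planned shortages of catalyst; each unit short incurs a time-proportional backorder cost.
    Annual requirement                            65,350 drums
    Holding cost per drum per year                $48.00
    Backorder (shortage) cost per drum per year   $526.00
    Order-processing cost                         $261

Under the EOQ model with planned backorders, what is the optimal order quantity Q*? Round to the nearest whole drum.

881 drums

Basic EOQ = √(2·65,350·261/48) = 843.019
Backorder adjustment √((H+b)/b) = √((48+526)/526) = 1.0446
Q* = 843.019 × 1.0446 ≈ 880.64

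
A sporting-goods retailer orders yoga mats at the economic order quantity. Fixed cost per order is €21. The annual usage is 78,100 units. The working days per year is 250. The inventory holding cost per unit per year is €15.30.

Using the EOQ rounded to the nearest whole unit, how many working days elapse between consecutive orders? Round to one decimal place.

Optimal lot size Q* = (2 × 78,100 × €21 / €15.3)^½ ≈ 463.03 → Q = 463 units
T = Q/D × 250 days = 463/78,100 × 250 = 1.482 days

1.5 days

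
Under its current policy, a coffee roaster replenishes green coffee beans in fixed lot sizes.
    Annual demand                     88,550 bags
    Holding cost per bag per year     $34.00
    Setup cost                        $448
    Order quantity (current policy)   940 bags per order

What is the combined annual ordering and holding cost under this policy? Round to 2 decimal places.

Ordering: D/Q × S = 88,550/940 × $448 = $42,202.55
Holding:  Q/2 × H = 940/2 × $34 = $15,980.00
Total = $42,202.55 + $15,980.00 = $58,182.55

$58,182.55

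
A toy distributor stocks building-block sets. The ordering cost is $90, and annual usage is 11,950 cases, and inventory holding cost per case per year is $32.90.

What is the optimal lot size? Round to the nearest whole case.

Optimal lot size Q* = (2 × 11,950 × $90 / $32.9)^½ ≈ 255.70

256 cases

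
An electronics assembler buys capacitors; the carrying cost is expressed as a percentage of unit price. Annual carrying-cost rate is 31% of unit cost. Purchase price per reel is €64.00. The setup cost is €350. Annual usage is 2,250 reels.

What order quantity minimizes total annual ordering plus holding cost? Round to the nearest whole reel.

282 reels

Carrying cost H = €64 × 31% = €19.8400/reel/yr
Optimal lot size Q* = (2 × 2,250 × €350 / €19.84)^½ ≈ 281.75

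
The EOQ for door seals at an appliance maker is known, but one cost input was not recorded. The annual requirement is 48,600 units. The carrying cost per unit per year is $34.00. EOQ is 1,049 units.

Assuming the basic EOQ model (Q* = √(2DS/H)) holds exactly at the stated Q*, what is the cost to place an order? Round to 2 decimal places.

$384.91

EOQ relation: Q² = 2DS/H, so rearrange for the unknown.
S = Q²H / (2D) = 1,049² × 34 / (2 × 48,600) = 384.9139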